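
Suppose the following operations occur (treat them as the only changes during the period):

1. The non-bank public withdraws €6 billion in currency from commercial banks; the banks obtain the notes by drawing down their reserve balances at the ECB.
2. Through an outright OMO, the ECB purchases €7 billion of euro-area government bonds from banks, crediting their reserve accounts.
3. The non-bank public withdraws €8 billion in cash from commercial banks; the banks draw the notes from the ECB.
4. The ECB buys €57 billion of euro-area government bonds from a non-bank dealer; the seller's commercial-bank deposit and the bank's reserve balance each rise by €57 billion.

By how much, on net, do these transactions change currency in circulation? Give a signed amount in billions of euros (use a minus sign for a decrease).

+€14 billion

ECB balance sheet:
  Assets:      Securities +€64B
  Liabilities: Bank reserves +€50B, Currency in circulation +€14B
Commercial banking system:
  Assets:      Reserves at CB +€50B, Securities −€7B
  Liabilities: Checkable deposits +€43B
So the change in currency in circulation is +€14 billion.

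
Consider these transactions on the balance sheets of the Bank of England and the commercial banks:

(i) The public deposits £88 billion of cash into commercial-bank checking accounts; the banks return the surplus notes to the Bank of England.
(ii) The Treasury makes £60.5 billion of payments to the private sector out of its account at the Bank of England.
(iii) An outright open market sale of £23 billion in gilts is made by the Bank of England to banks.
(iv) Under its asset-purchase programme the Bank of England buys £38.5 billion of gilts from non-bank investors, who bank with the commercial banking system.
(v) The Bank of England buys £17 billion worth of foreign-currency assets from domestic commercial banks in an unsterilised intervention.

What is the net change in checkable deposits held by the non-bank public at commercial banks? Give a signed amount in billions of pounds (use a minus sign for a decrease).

+£187 billion

Bank of England balance sheet:
  Assets:      Securities +£15.5B, Foreign assets +£17B
  Liabilities: Bank reserves +£181B, Currency in circulation −£88B, Government deposits −£60.5B
Commercial banking system:
  Assets:      Reserves at CB +£181B, Securities +£23B, Foreign assets −£17B
  Liabilities: Checkable deposits +£187B
So the change in checkable deposits held by the non-bank public at commercial banks is +£187 billion.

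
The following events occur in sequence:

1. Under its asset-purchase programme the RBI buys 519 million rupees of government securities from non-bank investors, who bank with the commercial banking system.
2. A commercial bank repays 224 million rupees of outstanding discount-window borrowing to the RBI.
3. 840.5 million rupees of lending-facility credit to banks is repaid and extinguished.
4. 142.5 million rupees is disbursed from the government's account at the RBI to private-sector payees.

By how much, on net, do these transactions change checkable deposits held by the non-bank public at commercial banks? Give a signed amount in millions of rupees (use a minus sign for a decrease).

RBI balance sheet:
  Assets:      Securities +519M, Loans to banks −1064.5M
  Liabilities: Bank reserves −403M, Government deposits −142.5M
Commercial banking system:
  Assets:      Reserves at CB −403M
  Liabilities: Checkable deposits +661.5M, Borrowings from CB −1064.5M
So the change in checkable deposits held by the non-bank public at commercial banks is +661.5 million.

+661.5 million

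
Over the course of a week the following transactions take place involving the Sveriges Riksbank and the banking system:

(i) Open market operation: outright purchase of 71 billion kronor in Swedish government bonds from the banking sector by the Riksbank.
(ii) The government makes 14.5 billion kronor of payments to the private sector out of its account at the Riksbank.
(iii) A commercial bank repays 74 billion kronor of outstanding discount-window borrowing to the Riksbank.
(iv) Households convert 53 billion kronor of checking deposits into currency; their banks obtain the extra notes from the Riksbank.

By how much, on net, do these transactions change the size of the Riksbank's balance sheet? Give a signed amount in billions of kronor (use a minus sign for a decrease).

-3 billion

OMO purchase (from banks) 71 billion kronor: a Riksbank asset is acquired → +71B.
Government spending 14.5 billion kronor: only the composition of liabilities changes → 0.
Discount-window repayment 74 billion kronor: a Riksbank asset is shed → −74B.
Currency withdrawal 53 billion kronor: only the composition of liabilities changes → 0.
Net: 71 + 0 − 74 + 0 = -3 billion.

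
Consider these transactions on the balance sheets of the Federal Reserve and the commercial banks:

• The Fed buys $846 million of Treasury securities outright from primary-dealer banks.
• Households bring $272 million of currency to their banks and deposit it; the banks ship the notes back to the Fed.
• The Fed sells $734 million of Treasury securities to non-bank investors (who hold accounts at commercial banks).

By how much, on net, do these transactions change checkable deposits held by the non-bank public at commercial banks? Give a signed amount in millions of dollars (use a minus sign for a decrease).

-$462 million

Fed balance sheet:
  Assets:      Securities +$112M
  Liabilities: Bank reserves +$384M, Currency in circulation −$272M
Commercial banking system:
  Assets:      Reserves at CB +$384M, Securities −$846M
  Liabilities: Checkable deposits −$462M
So the change in checkable deposits held by the non-bank public at commercial banks is -$462 million.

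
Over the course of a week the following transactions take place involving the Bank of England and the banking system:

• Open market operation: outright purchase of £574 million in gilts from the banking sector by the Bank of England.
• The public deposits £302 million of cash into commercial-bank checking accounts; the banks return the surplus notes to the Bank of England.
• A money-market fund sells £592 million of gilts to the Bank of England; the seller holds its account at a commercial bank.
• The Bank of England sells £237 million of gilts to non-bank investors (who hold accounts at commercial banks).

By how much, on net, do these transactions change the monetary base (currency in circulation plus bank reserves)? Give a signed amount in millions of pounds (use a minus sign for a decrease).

OMO purchase (from banks) £574 million: Bank of England balance sheet expands → +£574M.
Currency deposit £302 million: just a shift between currency and reserves — both are base money → 0.
Asset purchase (from non-banks) £592 million: Bank of England balance sheet expands → +£592M.
Asset sale (to non-banks) £237 million: Bank of England balance sheet contracts → −£237M.
Net: 574 + 0 + 592 − 237 = +£929 million.

+£929 million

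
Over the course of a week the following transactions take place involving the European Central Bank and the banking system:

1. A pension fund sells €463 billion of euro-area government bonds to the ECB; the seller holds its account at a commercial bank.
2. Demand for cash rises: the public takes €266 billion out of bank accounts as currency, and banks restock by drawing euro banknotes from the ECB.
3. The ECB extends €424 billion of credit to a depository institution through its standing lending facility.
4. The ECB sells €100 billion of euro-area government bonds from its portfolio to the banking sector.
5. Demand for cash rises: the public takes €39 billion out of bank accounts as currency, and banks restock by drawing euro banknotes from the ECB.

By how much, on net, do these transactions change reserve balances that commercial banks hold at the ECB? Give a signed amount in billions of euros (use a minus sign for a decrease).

ECB balance sheet:
  Assets:      Securities +€363B, Loans to banks +€424B
  Liabilities: Bank reserves +€482B, Currency in circulation +€305B
So the change in reserve balances that commercial banks hold at the ECB is +€482 billion.

+€482 billion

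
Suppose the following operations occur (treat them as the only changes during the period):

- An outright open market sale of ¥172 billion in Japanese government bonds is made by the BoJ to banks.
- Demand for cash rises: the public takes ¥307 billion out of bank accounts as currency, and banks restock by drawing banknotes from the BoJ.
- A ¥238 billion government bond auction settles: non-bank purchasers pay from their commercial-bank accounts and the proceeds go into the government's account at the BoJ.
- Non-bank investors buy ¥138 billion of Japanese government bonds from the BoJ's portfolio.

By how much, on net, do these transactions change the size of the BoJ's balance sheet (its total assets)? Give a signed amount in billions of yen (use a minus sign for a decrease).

OMO sale (to banks) ¥172 billion: a BoJ asset is shed → −¥172B.
Currency withdrawal ¥307 billion: only the composition of liabilities changes → 0.
Government account inflow ¥238 billion: only the composition of liabilities changes → 0.
Asset sale (to non-banks) ¥138 billion: a BoJ asset is shed → −¥138B.
Net: −172 + 0 + 0 − 138 = -¥310 billion.

-¥310 billion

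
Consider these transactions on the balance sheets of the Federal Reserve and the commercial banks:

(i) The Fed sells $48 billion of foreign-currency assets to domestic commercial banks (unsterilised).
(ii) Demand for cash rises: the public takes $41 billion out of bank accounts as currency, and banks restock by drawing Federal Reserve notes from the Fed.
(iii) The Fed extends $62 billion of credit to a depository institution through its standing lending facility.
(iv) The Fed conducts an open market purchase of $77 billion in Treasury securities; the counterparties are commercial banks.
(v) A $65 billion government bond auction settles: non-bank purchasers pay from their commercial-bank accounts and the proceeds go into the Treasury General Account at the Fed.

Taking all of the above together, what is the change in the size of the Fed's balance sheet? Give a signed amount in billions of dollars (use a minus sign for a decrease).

FX sale $48 billion: a Fed asset is shed → −$48B.
Currency withdrawal $41 billion: only the composition of liabilities changes → 0.
Discount-window loan $62 billion: a Fed asset is acquired → +$62B.
OMO purchase (from banks) $77 billion: a Fed asset is acquired → +$77B.
Government account inflow $65 billion: only the composition of liabilities changes → 0.
Net: −48 + 0 + 62 + 77 + 0 = +$91 billion.

+$91 billion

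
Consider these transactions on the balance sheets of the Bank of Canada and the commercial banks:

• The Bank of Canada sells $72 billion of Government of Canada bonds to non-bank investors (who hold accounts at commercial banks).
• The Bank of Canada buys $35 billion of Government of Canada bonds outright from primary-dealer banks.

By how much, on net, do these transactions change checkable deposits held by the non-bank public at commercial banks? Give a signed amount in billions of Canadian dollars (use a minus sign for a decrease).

Asset sale (to non-banks) $72 billion: non-bank counterparties' bank balances fall → −$72B.
OMO purchase (from banks) $35 billion: the counterparty is a bank, so public deposits are unchanged → 0.
Net: −72 + 0 = -$72 billion.

-$72 billion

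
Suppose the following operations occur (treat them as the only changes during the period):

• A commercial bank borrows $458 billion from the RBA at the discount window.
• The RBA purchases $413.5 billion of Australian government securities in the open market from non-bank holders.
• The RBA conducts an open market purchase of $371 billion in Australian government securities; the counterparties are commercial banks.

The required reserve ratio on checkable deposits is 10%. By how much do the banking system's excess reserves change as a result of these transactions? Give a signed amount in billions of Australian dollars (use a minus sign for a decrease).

Discount-window loan $458 billion: reserves +$458B, deposits 0.
Asset purchase (from non-banks) $413.5 billion: reserves +$413.5B, deposits +$413.5B.
OMO purchase (from banks) $371 billion: reserves +$371B, deposits 0.
Totals: Δreserves = +$1242.5B, Δdeposits = +$413.5B.
Δrequired reserves = 10% × +$413.5B = +$41.35B.
Δexcess reserves = Δreserves − Δrequired = +$1242.5B − (+$41.35B) = +$1201.15 billion.

+$1201.15 billion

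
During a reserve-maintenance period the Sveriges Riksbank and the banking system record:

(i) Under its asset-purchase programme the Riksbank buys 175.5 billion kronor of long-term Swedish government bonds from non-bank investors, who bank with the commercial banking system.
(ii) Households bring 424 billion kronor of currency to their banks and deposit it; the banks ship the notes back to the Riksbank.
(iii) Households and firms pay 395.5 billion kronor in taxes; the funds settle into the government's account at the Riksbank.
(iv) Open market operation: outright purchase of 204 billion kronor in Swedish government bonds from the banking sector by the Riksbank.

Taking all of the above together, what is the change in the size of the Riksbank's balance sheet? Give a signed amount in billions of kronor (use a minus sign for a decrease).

+379.5 billion

Riksbank balance sheet:
  Assets:      Securities +379.5B
  Liabilities: Bank reserves +408B, Currency in circulation −424B, Government deposits +395.5B
Change in total Riksbank assets = +379.5 billion.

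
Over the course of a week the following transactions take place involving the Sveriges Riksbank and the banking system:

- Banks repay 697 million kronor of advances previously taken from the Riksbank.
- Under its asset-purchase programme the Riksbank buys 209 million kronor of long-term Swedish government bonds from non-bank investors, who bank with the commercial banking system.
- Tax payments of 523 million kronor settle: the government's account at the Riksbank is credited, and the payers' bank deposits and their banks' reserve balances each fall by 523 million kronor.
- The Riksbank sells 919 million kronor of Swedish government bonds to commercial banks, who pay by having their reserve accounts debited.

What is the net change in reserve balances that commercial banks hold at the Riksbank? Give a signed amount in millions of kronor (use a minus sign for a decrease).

Discount-window repayment 697 million kronor: repayment is debited from reserves → −697M.
Asset purchase (from non-banks) 209 million kronor: the Riksbank pays by crediting reserve accounts → +209M.
Government account inflow 523 million kronor: funds move from bank reserves into the government account → −523M.
OMO sale (to banks) 919 million kronor: the buying banks pay out of their reserve balances → −919M.
Net: −697 + 209 − 523 − 919 = -1930 million.

-1930 million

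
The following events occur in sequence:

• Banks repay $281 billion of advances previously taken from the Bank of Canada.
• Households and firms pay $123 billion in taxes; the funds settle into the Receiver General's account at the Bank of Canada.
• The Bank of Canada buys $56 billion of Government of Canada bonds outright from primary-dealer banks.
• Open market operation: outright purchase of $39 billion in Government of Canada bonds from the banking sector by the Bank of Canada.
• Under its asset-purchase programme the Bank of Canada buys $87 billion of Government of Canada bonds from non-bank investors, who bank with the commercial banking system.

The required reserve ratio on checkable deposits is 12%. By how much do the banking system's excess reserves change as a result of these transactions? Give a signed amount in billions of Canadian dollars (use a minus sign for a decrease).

-$217.68 billion

Discount-window repayment $281 billion: reserves −$281B, deposits 0.
Government account inflow $123 billion: reserves −$123B, deposits −$123B.
OMO purchase (from banks) $56 billion: reserves +$56B, deposits 0.
OMO purchase (from banks) $39 billion: reserves +$39B, deposits 0.
Asset purchase (from non-banks) $87 billion: reserves +$87B, deposits +$87B.
Totals: Δreserves = −$222B, Δdeposits = −$36B.
Δrequired reserves = 12% × −$36B = −$4.32B.
Δexcess reserves = Δreserves − Δrequired = −$222B − (−$4.32B) = -$217.68 billion.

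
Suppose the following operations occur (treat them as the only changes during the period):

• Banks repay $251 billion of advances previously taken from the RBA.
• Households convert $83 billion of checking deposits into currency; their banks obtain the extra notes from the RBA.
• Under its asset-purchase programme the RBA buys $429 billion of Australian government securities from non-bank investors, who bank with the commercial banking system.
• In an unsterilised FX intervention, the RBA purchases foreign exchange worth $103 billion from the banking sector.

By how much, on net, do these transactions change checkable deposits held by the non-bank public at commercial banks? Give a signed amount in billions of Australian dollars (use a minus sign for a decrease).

+$346 billion

Discount-window repayment $251 billion: the counterparty is a bank, so public deposits are unchanged → 0.
Currency withdrawal $83 billion: non-bank counterparties' bank balances fall → −$83B.
Asset purchase (from non-banks) $429 billion: non-bank counterparties' bank balances rise → +$429B.
FX purchase $103 billion: the counterparty is a bank, so public deposits are unchanged → 0.
Net: 0 − 83 + 429 + 0 = +$346 billion.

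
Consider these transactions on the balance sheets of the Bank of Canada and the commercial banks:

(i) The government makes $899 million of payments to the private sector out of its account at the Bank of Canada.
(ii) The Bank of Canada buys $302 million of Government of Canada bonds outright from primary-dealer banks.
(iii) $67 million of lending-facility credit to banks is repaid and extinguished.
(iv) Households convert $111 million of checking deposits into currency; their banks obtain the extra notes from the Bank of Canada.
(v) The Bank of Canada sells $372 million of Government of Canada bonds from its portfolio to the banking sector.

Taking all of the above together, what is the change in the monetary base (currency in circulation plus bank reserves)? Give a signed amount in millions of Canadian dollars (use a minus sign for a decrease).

+$762 million

Bank of Canada balance sheet:
  Assets:      Securities −$70M, Loans to banks −$67M
  Liabilities: Bank reserves +$651M, Currency in circulation +$111M, Government deposits −$899M
Commercial banking system:
  Assets:      Reserves at CB +$651M, Securities +$70M
  Liabilities: Checkable deposits +$788M, Borrowings from CB −$67M
Monetary base = currency + reserves: +$111M + (+$651M) = +$762 million.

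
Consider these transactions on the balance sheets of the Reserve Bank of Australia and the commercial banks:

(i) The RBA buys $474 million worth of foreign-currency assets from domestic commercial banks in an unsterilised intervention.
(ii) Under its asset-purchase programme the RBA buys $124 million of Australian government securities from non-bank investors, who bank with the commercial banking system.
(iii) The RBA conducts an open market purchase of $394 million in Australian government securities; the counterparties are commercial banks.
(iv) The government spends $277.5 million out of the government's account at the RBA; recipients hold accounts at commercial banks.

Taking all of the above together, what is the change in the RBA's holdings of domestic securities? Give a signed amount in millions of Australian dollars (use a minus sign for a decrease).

+$518 million

RBA balance sheet:
  Assets:      Securities +$518M, Foreign assets +$474M
  Liabilities: Bank reserves +$1269.5M, Government deposits −$277.5M
So the change in the RBA's holdings of domestic securities is +$518 million.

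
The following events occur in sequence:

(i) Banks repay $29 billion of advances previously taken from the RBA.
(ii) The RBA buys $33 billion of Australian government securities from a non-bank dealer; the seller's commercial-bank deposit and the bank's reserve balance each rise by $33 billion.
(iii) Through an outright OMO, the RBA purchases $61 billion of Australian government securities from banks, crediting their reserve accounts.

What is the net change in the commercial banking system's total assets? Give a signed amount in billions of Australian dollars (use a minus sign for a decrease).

RBA balance sheet:
  Assets:      Securities +$94B, Loans to banks −$29B
  Liabilities: Bank reserves +$65B
Commercial banking system:
  Assets:      Reserves at CB +$65B, Securities −$61B
  Liabilities: Checkable deposits +$33B, Borrowings from CB −$29B
Change in total bank assets = +$4 billion.

+$4 billion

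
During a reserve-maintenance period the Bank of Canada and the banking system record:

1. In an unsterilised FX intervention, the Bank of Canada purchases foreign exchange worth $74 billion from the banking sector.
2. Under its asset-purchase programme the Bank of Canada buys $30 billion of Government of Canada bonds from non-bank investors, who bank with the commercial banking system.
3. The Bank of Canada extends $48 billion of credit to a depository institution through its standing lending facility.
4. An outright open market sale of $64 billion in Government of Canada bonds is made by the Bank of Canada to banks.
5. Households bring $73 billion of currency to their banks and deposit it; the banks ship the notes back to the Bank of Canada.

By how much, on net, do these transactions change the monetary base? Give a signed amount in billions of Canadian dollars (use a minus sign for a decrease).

+$88 billion

FX purchase $74 billion: Bank of Canada balance sheet expands → +$74B.
Asset purchase (from non-banks) $30 billion: Bank of Canada balance sheet expands → +$30B.
Discount-window loan $48 billion: Bank of Canada balance sheet expands → +$48B.
OMO sale (to banks) $64 billion: Bank of Canada balance sheet contracts → −$64B.
Currency deposit $73 billion: just a shift between currency and reserves — both are base money → 0.
Net: 74 + 30 + 48 − 64 + 0 = +$88 billion.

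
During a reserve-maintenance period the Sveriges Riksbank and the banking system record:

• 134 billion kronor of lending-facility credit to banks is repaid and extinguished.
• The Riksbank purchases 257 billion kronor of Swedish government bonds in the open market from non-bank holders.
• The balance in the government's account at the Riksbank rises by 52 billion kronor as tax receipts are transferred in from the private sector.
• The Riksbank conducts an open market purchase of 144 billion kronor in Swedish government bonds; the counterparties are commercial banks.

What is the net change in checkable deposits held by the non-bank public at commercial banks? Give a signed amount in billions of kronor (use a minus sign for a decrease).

+205 billion

Discount-window repayment 134 billion kronor: the counterparty is a bank, so public deposits are unchanged → 0.
Asset purchase (from non-banks) 257 billion kronor: non-bank counterparties' bank balances rise → +257B.
Government account inflow 52 billion kronor: non-bank counterparties' bank balances fall → −52B.
OMO purchase (from banks) 144 billion kronor: the counterparty is a bank, so public deposits are unchanged → 0.
Net: 0 + 257 − 52 + 0 = +205 billion.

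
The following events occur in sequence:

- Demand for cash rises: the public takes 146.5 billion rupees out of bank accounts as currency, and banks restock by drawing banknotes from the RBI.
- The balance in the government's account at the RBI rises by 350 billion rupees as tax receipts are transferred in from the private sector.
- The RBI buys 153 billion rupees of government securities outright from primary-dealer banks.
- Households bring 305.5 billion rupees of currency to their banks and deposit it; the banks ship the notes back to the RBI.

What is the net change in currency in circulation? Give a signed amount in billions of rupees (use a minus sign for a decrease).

RBI balance sheet:
  Assets:      Securities +153B
  Liabilities: Bank reserves −38B, Currency in circulation −159B, Government deposits +350B
So the change in currency in circulation is -159 billion.

-159 billion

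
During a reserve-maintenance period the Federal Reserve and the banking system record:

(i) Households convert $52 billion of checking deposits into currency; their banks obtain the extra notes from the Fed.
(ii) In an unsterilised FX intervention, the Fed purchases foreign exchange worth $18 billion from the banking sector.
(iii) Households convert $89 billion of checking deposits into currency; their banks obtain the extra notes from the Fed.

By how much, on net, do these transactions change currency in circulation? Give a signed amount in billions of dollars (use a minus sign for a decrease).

+$141 billion

Fed balance sheet:
  Assets:      Foreign assets +$18B
  Liabilities: Bank reserves −$123B, Currency in circulation +$141B
Commercial banking system:
  Assets:      Reserves at CB −$123B, Foreign assets −$18B
  Liabilities: Checkable deposits −$141B
So the change in currency in circulation is +$141 billion.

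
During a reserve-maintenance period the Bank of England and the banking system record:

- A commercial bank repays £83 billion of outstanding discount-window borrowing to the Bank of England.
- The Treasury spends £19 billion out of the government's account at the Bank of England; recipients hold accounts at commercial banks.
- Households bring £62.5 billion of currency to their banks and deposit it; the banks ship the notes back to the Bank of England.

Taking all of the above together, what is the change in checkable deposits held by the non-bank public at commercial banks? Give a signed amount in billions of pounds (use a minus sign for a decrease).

Bank of England balance sheet:
  Assets:      Loans to banks −£83B
  Liabilities: Bank reserves −£1.5B, Currency in circulation −£62.5B, Government deposits −£19B
Commercial banking system:
  Assets:      Reserves at CB −£1.5B
  Liabilities: Checkable deposits +£81.5B, Borrowings from CB −£83B
So the change in checkable deposits held by the non-bank public at commercial banks is +£81.5 billion.

+£81.5 billion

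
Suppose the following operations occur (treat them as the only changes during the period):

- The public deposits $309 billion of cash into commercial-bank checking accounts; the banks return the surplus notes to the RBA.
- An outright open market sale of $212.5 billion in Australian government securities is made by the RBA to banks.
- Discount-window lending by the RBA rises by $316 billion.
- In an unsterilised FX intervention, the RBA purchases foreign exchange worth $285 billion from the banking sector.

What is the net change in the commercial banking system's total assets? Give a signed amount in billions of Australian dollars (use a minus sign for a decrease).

Currency deposit $309 billion: bank balance sheets expand → +$309B.
OMO sale (to banks) $212.5 billion: just an asset swap on bank balance sheets → 0.
Discount-window loan $316 billion: bank balance sheets expand → +$316B.
FX purchase $285 billion: just an asset swap on bank balance sheets → 0.
Net: 309 + 0 + 316 + 0 = +$625 billion.

+$625 billion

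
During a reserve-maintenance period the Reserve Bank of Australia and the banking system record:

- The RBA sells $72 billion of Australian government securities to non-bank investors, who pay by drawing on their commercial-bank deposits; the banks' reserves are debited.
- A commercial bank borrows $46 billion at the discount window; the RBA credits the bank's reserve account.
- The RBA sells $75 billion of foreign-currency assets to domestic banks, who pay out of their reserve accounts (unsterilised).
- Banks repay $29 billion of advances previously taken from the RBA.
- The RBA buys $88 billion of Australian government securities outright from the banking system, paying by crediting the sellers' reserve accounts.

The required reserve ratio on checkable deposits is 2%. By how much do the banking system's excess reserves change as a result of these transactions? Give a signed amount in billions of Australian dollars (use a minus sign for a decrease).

Asset sale (to non-banks) $72 billion: reserves −$72B, deposits −$72B.
Discount-window loan $46 billion: reserves +$46B, deposits 0.
FX sale $75 billion: reserves −$75B, deposits 0.
Discount-window repayment $29 billion: reserves −$29B, deposits 0.
OMO purchase (from banks) $88 billion: reserves +$88B, deposits 0.
Totals: Δreserves = −$42B, Δdeposits = −$72B.
Δrequired reserves = 2% × −$72B = −$1.44B.
Δexcess reserves = Δreserves − Δrequired = −$42B − (−$1.44B) = -$40.56 billion.

-$40.56 billion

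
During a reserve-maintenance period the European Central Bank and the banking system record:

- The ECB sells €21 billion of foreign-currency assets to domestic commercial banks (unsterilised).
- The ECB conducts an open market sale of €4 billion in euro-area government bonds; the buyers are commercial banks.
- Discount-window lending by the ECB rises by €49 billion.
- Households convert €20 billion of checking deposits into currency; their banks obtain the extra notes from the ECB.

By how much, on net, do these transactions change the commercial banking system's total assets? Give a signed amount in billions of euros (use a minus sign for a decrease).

+€29 billion

ECB balance sheet:
  Assets:      Securities −€4B, Loans to banks +€49B, Foreign assets −€21B
  Liabilities: Bank reserves +€4B, Currency in circulation +€20B
Commercial banking system:
  Assets:      Reserves at CB +€4B, Securities +€4B, Foreign assets +€21B
  Liabilities: Checkable deposits −€20B, Borrowings from CB +€49B
Change in total bank assets = +€29 billion.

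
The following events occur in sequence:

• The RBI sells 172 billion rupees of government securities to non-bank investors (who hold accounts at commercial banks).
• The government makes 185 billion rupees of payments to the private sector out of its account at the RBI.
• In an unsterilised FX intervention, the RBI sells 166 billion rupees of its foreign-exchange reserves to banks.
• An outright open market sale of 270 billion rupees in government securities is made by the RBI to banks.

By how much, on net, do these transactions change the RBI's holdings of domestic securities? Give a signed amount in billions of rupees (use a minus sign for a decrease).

Asset sale (to non-banks) 172 billion rupees: securities removed from the RBI's portfolio → −172B.
Government spending 185 billion rupees: the RBI's securities portfolio is untouched → 0.
FX sale 166 billion rupees: the RBI's securities portfolio is untouched → 0.
OMO sale (to banks) 270 billion rupees: securities removed from the RBI's portfolio → −270B.
Net: −172 + 0 + 0 − 270 = -442 billion.

-442 billion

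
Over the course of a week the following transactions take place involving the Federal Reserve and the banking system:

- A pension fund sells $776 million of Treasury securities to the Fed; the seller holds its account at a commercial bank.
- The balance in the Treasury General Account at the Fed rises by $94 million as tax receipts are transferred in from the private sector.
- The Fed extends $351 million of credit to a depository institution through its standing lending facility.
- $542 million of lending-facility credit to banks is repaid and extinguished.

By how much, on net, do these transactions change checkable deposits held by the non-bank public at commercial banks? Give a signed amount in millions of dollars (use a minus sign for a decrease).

+$682 million

Asset purchase (from non-banks) $776 million: non-bank counterparties' bank balances rise → +$776M.
Government account inflow $94 million: non-bank counterparties' bank balances fall → −$94M.
Discount-window loan $351 million: the counterparty is a bank, so public deposits are unchanged → 0.
Discount-window repayment $542 million: the counterparty is a bank, so public deposits are unchanged → 0.
Net: 776 − 94 + 0 + 0 = +$682 million.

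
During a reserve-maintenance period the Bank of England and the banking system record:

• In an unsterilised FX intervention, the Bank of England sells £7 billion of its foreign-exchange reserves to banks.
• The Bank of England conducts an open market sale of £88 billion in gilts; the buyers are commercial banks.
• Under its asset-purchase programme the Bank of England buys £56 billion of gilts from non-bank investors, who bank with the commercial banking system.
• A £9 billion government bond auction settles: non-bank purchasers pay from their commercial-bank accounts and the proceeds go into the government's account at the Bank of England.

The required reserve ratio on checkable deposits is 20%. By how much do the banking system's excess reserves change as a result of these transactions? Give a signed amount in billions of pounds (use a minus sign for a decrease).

-£57.4 billion

FX sale £7 billion: reserves −£7B, deposits 0.
OMO sale (to banks) £88 billion: reserves −£88B, deposits 0.
Asset purchase (from non-banks) £56 billion: reserves +£56B, deposits +£56B.
Government account inflow £9 billion: reserves −£9B, deposits −£9B.
Totals: Δreserves = −£48B, Δdeposits = +£47B.
Δrequired reserves = 20% × +£47B = +£9.4B.
Δexcess reserves = Δreserves − Δrequired = −£48B − (+£9.4B) = -£57.4 billion.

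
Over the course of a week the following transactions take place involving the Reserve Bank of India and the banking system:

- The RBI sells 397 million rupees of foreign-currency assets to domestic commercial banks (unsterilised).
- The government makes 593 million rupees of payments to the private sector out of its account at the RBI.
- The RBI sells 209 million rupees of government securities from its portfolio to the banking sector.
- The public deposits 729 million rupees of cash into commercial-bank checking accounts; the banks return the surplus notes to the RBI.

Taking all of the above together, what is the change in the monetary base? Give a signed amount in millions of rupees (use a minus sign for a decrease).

FX sale 397 million rupees: RBI balance sheet contracts → −397M.
Government spending 593 million rupees: a non-base liability converts back to reserves → +593M.
OMO sale (to banks) 209 million rupees: RBI balance sheet contracts → −209M.
Currency deposit 729 million rupees: just a shift between currency and reserves — both are base money → 0.
Net: −397 + 593 − 209 + 0 = -13 million.

-13 million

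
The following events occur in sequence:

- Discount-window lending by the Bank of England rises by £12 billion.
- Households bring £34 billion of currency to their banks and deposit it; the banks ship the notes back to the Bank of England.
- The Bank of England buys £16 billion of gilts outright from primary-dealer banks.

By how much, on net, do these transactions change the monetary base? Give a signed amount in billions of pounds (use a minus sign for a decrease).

Bank of England balance sheet:
  Assets:      Securities +£16B, Loans to banks +£12B
  Liabilities: Bank reserves +£62B, Currency in circulation −£34B
Commercial banking system:
  Assets:      Reserves at CB +£62B, Securities −£16B
  Liabilities: Checkable deposits +£34B, Borrowings from CB +£12B
Monetary base = currency + reserves: −£34B + (+£62B) = +£28 billion.

+£28 billion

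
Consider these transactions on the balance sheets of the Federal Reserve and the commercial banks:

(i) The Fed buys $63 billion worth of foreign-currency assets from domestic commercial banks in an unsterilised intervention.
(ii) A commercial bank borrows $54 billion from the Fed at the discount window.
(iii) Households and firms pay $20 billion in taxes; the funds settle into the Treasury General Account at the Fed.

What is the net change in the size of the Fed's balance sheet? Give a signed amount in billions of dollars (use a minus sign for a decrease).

FX purchase $63 billion: a Fed asset is acquired → +$63B.
Discount-window loan $54 billion: a Fed asset is acquired → +$54B.
Government account inflow $20 billion: only the composition of liabilities changes → 0.
Net: 63 + 54 + 0 = +$117 billion.

+$117 billion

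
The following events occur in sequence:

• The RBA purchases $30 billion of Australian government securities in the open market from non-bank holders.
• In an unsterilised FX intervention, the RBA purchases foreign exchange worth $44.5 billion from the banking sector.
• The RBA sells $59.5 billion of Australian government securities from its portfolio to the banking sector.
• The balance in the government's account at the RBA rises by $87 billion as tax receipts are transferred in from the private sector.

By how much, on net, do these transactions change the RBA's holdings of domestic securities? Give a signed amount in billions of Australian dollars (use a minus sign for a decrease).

-$29.5 billion

RBA balance sheet:
  Assets:      Securities −$29.5B, Foreign assets +$44.5B
  Liabilities: Bank reserves −$72B, Government deposits +$87B
Commercial banking system:
  Assets:      Reserves at CB −$72B, Securities +$59.5B, Foreign assets −$44.5B
  Liabilities: Checkable deposits −$57B
So the change in the RBA's holdings of domestic securities is -$29.5 billion.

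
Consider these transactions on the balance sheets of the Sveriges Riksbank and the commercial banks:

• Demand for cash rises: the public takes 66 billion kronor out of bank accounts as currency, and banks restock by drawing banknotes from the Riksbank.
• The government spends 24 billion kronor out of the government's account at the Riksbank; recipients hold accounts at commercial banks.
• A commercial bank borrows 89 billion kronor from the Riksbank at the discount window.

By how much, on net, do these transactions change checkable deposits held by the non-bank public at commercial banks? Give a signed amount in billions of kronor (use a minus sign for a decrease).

-42 billion

Currency withdrawal 66 billion kronor: non-bank counterparties' bank balances fall → −66B.
Government spending 24 billion kronor: non-bank counterparties' bank balances rise → +24B.
Discount-window loan 89 billion kronor: the counterparty is a bank, so public deposits are unchanged → 0.
Net: −66 + 24 + 0 = -42 billion.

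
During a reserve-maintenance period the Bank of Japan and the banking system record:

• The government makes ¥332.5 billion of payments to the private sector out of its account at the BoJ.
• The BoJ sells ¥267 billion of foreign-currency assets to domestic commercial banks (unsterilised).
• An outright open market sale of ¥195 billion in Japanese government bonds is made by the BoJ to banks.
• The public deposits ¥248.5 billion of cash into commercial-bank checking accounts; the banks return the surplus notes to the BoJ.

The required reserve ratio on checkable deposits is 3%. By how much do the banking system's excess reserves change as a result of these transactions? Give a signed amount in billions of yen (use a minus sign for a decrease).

Government spending ¥332.5 billion: reserves +¥332.5B, deposits +¥332.5B.
FX sale ¥267 billion: reserves −¥267B, deposits 0.
OMO sale (to banks) ¥195 billion: reserves −¥195B, deposits 0.
Currency deposit ¥248.5 billion: reserves +¥248.5B, deposits +¥248.5B.
Totals: Δreserves = +¥119B, Δdeposits = +¥581B.
Δrequired reserves = 3% × +¥581B = +¥17.43B.
Δexcess reserves = Δreserves − Δrequired = +¥119B − (+¥17.43B) = +¥101.57 billion.

+¥101.57 billion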